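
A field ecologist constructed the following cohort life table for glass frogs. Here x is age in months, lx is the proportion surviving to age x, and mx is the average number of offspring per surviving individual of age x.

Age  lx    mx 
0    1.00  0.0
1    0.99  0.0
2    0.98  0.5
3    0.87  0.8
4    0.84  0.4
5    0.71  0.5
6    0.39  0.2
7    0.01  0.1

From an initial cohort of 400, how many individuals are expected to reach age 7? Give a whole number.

4

Expected survivors = N0 · l_7 = 400 × 0.01 = 4 → 4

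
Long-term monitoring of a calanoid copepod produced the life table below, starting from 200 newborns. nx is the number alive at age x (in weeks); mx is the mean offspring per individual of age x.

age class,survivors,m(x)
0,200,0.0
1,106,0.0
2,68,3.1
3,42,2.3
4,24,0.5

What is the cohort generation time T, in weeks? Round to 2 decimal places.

2.38

lx = nx/n0 = nx/200: 1, 0.53, 0.34, 0.21, 0.12
lx·mx: 0, 0, 1.054, 0.483, 0.06 → R0 = 1.597
x·lx·mx: 0, 0, 2.108, 1.449, 0.24 → Σ = 3.797
T = 3.797 / 1.597 = 2.377583… → 2.38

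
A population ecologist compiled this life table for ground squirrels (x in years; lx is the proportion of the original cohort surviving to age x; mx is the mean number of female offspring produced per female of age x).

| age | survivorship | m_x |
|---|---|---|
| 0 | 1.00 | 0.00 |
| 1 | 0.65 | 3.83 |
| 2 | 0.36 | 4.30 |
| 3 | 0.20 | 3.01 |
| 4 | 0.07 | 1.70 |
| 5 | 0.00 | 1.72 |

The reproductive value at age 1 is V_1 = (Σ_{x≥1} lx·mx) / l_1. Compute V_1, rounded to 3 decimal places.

lx·mx for x ≥ 1: 2.4895, 1.548, 0.602, 0.119, 0 → sum = 4.7585
V_1 = 4.7585 / l_1 = 4.7585 / 0.65 = 7.320769… → 7.321

7.321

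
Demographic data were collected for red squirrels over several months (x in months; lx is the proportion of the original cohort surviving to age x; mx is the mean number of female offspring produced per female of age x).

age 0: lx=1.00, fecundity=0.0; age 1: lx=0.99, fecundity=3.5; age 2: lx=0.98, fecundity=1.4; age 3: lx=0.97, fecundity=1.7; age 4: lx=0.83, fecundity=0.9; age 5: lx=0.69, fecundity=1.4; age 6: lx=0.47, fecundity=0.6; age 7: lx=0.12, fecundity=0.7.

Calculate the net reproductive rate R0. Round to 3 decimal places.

lx·mx by age: 0, 3.465, 1.372, 1.649, 0.747, 0.966, 0.282, 0.084
R0 = Σ lx·mx = 8.565 → 8.565

8.565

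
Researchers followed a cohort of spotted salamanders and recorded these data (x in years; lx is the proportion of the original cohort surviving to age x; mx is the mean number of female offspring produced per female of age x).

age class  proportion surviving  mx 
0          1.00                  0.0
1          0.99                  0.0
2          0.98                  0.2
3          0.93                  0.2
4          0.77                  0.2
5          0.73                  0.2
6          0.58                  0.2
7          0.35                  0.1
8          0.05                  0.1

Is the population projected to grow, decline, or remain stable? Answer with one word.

declining

R0 = Σ lx·mx = 0 + 0 + 0.196 + 0.186 + 0.154 + 0.146 + 0.116 + 0.035 + 0.005 = 0.838
R0 < 1, so the population is declining.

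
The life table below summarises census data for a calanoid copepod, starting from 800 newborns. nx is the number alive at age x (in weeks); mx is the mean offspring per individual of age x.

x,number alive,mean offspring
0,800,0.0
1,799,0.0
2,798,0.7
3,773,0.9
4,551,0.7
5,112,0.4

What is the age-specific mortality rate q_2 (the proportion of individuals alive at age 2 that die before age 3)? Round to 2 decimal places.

0.03

lx = nx/n0 = nx/800: 1, 0.99875, 0.9975, 0.96625, 0.68875, 0.14
q_2 = (l_2 − l_3) / l_2 = (0.9975 − 0.96625) / 0.9975
     = 0.03125 / 0.9975 = 0.031328… → 0.03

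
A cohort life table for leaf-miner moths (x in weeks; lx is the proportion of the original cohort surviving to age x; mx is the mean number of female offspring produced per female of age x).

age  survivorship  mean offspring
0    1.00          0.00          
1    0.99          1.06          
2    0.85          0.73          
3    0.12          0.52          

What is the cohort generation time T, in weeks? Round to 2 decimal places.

lx·mx: 0, 1.0494, 0.6205, 0.0624 → R0 = 1.7323
x·lx·mx: 0, 1.0494, 1.241, 0.1872 → Σ = 2.4776
T = 2.4776 / 1.7323 = 1.430237… → 1.43

1.43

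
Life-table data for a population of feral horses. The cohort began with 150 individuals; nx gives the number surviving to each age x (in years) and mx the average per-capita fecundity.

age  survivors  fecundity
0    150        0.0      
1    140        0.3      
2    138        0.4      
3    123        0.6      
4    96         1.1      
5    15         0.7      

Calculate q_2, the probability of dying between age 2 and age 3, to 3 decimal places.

0.109

lx = nx/n0 = nx/150: 1, 0.93333…, 0.92, 0.82, 0.64, 0.1
q_2 = (l_2 − l_3) / l_2 = (0.92 − 0.82) / 0.92
     = 0.1 / 0.92 = 0.108696… → 0.109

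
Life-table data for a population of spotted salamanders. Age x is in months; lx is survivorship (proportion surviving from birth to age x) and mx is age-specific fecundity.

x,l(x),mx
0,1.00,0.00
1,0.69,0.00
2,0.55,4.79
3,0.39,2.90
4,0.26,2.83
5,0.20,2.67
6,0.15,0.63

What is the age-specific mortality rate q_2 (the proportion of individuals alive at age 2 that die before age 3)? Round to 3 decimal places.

q_2 = (l_2 − l_3) / l_2 = (0.55 − 0.39) / 0.55
     = 0.16 / 0.55 = 0.290909… → 0.291

0.291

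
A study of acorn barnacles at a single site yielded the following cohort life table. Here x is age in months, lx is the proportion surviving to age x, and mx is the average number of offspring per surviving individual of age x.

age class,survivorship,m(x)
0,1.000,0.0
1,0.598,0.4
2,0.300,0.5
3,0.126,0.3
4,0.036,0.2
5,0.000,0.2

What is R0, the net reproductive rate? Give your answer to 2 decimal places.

0.43

lx·mx by age: 0, 0.2392, 0.15, 0.0378, 0.0072, 0
R0 = Σ lx·mx = 0.4342 → 0.43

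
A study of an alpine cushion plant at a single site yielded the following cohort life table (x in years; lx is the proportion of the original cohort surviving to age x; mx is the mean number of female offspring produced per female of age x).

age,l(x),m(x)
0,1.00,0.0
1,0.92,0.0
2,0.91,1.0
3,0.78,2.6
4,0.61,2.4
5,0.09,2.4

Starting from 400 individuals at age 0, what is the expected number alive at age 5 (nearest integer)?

36

Expected survivors = N0 · l_5 = 400 × 0.09 = 36 → 36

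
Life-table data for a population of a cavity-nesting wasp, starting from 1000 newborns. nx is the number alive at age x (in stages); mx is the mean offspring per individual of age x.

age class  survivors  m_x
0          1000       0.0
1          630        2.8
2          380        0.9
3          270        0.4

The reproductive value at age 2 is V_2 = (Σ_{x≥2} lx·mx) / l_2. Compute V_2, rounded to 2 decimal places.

lx = nx/n0 = nx/1000: 1, 0.63, 0.38, 0.27
lx·mx for x ≥ 2: 0.342, 0.108 → sum = 0.45
V_2 = 0.45 / l_2 = 0.45 / 0.38 = 1.184211… → 1.18

1.18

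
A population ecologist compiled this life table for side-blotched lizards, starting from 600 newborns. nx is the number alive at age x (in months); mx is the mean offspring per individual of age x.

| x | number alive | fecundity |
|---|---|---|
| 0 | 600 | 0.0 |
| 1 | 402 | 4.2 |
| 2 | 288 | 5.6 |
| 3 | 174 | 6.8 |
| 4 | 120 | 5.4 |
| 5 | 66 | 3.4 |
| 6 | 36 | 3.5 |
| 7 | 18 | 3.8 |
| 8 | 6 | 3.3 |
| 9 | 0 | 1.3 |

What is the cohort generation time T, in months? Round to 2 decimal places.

lx = nx/n0 = nx/600: 1, 0.67, 0.48, 0.29, 0.2, 0.11, 0.06, 0.03, 0.01, 0
lx·mx: 0, 2.814, 2.688, 1.972, 1.08, 0.374, 0.21, 0.114, 0.033, 0 → R0 = 9.285
x·lx·mx: 0, 2.814, 5.376, 5.916, 4.32, 1.87, 1.26, 0.798, 0.264, 0 → Σ = 22.618
T = 22.618 / 9.285 = 2.435972… → 2.44

2.44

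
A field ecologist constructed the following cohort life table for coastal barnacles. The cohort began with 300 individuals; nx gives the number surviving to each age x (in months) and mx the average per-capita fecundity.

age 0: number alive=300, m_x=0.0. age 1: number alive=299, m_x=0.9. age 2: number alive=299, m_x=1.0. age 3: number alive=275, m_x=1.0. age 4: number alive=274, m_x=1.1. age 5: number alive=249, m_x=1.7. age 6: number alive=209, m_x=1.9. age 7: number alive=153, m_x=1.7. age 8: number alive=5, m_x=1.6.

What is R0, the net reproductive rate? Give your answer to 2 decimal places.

lx = nx/n0 = nx/300: 1, 0.99667…, 0.99667…, 0.91667…, 0.91333…, 0.83, 0.69667…, 0.51, 0.01667…
lx·mx by age: 0, 0.897…, 0.996667…, 0.916667…, 1.004667…, 1.411, 1.323667…, 0.867, 0.026667…
R0 = Σ lx·mx = 7.443333… → 7.44

7.44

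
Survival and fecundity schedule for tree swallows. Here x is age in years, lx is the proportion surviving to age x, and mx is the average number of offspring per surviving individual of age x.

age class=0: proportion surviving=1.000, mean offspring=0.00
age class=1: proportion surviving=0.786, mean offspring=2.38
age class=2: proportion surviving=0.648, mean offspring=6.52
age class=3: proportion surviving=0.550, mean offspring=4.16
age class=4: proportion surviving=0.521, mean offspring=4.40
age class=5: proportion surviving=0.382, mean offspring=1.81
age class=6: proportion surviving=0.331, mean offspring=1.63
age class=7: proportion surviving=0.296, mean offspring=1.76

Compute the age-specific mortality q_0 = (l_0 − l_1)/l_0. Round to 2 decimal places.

0.21

q_0 = (l_0 − l_1) / l_0 = (1 − 0.786) / 1
     = 0.214 / 1 = 0.214 → 0.21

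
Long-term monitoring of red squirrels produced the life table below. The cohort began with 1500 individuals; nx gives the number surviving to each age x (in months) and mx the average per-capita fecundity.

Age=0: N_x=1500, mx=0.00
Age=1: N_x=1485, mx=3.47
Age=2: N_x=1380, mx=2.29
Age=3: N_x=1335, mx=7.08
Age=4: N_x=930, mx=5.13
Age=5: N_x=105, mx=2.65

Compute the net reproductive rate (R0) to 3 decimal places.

15.209

lx = nx/n0 = nx/1500: 1, 0.99, 0.92, 0.89, 0.62, 0.07
lx·mx by age: 0, 3.4353, 2.1068, 6.3012, 3.1806, 0.1855
R0 = Σ lx·mx = 15.2094 → 15.209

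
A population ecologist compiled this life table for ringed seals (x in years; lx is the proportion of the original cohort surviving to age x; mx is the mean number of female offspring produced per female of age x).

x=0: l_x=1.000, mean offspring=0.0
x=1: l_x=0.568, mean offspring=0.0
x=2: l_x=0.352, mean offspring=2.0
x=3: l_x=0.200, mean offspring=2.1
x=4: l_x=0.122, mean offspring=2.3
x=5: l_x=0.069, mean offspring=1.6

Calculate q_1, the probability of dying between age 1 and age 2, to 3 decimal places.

q_1 = (l_1 − l_2) / l_1 = (0.568 − 0.352) / 0.568
     = 0.216 / 0.568 = 0.380282… → 0.380

0.380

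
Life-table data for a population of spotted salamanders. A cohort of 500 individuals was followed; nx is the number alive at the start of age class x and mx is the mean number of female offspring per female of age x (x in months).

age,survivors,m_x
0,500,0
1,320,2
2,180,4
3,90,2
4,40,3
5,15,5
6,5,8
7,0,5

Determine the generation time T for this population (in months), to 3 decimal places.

lx = nx/n0 = nx/500: 1, 0.64, 0.36, 0.18, 0.08, 0.03, 0.01, 0
lx·mx: 0, 1.28, 1.44, 0.36, 0.24, 0.15, 0.08, 0 → R0 = 3.55
x·lx·mx: 0, 1.28, 2.88, 1.08, 0.96, 0.75, 0.48, 0 → Σ = 7.43
T = 7.43 / 3.55 = 2.092958… → 2.093

2.093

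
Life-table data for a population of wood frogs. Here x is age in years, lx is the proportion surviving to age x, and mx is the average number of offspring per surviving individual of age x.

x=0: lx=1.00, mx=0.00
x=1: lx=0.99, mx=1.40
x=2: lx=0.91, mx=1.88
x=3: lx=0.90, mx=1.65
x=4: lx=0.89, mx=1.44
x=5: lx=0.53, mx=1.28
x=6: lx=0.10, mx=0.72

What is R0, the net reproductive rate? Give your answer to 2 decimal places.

6.61

lx·mx by age: 0, 1.386, 1.7108, 1.485, 1.2816, 0.6784, 0.072
R0 = Σ lx·mx = 6.6138 → 6.61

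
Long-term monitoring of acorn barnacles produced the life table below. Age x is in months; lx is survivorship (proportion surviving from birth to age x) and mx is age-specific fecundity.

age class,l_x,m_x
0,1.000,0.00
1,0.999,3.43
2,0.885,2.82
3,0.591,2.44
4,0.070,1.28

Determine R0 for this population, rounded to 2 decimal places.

7.45

lx·mx by age: 0, 3.42657, 2.4957, 1.44204, 0.0896
R0 = Σ lx·mx = 7.45391 → 7.45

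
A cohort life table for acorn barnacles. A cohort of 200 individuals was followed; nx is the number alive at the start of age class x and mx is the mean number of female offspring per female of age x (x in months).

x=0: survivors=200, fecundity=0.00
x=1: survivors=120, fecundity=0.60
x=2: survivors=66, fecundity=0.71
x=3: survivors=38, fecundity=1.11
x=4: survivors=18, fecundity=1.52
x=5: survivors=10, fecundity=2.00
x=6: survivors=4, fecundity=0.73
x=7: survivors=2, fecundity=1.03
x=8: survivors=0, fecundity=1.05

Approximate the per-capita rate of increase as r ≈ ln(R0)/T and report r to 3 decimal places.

lx = nx/n0 = nx/200: 1, 0.6, 0.33, 0.19, 0.09, 0.05, 0.02, 0.01, 0
R0 = Σ lx·mx = 0 + 0.36 + 0.2343 + 0.2109 + 0.1368 + 0.1 + 0.0146 + 0.0103 + 0 = 1.0669
Σ x·lx·mx = 2.6682; T = 2.6682/1.0669 = 2.50089…
r ≈ ln(R0)/T = ln(1.0669)/2.50089… = 0.02589… → 0.026

0.026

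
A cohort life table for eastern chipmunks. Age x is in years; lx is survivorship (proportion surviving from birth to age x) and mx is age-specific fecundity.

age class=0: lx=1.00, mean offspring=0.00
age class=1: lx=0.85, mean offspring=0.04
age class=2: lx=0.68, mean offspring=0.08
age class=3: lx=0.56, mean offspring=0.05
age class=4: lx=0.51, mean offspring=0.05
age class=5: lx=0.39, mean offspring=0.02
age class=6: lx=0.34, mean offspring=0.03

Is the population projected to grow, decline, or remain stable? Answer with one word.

R0 = Σ lx·mx = 0 + 0.034 + 0.0544 + 0.028 + 0.0255 + 0.0078 + 0.0102 = 0.1599
R0 < 1, so the population is declining.

declining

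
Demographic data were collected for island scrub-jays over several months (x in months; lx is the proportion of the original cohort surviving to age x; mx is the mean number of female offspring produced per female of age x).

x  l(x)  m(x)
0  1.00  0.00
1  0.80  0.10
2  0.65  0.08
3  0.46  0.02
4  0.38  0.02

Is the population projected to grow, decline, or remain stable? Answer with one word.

declining

R0 = Σ lx·mx = 0 + 0.08 + 0.052 + 0.0092 + 0.0076 = 0.1488
R0 < 1, so the population is declining.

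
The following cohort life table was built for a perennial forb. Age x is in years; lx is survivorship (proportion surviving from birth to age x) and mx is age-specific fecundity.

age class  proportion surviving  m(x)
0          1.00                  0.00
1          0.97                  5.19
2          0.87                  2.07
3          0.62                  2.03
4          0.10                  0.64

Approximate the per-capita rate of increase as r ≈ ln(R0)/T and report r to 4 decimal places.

R0 = Σ lx·mx = 0 + 5.0343 + 1.8009 + 1.2586 + 0.064 = 8.1578
Σ x·lx·mx = 12.6679; T = 12.6679/8.1578 = 1.55286…
r ≈ ln(R0)/T = ln(8.1578)/1.55286… = 1.351685… → 1.3517

1.3517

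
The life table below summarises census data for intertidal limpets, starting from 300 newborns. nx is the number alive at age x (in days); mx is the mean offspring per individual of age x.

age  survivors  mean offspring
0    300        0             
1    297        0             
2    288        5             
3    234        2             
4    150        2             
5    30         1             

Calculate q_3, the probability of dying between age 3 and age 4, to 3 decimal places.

0.359

lx = nx/n0 = nx/300: 1, 0.99, 0.96, 0.78, 0.5, 0.1
q_3 = (l_3 − l_4) / l_3 = (0.78 − 0.5) / 0.78
     = 0.28 / 0.78 = 0.358974… → 0.359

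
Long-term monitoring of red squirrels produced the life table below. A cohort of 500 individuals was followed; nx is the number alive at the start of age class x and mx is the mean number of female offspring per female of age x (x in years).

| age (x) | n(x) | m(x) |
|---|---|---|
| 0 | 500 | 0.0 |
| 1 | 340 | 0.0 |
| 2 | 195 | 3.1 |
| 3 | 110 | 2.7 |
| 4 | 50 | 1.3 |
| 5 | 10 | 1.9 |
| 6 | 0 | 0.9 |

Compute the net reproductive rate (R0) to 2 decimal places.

1.97

lx = nx/n0 = nx/500: 1, 0.68, 0.39, 0.22, 0.1, 0.02, 0
lx·mx by age: 0, 0, 1.209, 0.594, 0.13, 0.038, 0
R0 = Σ lx·mx = 1.971 → 1.97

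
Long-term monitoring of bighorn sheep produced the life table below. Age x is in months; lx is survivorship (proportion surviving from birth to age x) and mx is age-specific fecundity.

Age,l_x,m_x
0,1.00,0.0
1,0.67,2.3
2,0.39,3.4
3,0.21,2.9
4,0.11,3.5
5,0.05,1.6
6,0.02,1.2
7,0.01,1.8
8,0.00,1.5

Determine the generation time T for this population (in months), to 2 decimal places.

2.07

lx·mx: 0, 1.541, 1.326, 0.609, 0.385, 0.08, 0.024, 0.018, 0 → R0 = 3.983
x·lx·mx: 0, 1.541, 2.652, 1.827, 1.54, 0.4, 0.144, 0.126, 0 → Σ = 8.23
T = 8.23 / 3.983 = 2.066282… → 2.07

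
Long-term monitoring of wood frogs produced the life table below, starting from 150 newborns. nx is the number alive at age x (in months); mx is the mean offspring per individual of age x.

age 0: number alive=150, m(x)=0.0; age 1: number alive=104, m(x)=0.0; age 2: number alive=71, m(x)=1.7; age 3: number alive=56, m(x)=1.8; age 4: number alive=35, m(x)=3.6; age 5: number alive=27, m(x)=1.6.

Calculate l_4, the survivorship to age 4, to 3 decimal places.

l_4 = n_4/n_0 = 35/150 = 0.233333… → 0.233

0.233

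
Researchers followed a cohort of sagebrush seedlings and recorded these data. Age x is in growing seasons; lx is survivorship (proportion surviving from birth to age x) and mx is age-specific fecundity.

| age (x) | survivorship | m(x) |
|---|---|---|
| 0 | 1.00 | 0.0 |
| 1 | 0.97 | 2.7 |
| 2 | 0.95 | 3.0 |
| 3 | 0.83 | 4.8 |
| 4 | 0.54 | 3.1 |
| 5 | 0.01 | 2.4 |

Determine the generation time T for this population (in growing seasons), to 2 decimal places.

lx·mx: 0, 2.619, 2.85, 3.984, 1.674, 0.024 → R0 = 11.151
x·lx·mx: 0, 2.619, 5.7, 11.952, 6.696, 0.12 → Σ = 27.087
T = 27.087 / 11.151 = 2.429109… → 2.43

2.43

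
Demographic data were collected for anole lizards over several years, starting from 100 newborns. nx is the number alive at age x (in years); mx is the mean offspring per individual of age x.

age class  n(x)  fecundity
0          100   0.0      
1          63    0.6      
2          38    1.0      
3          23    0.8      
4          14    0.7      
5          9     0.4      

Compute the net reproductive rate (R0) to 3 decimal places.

1.076

lx = nx/n0 = nx/100: 1, 0.63, 0.38, 0.23, 0.14, 0.09
lx·mx by age: 0, 0.378, 0.38, 0.184, 0.098, 0.036
R0 = Σ lx·mx = 1.076 → 1.076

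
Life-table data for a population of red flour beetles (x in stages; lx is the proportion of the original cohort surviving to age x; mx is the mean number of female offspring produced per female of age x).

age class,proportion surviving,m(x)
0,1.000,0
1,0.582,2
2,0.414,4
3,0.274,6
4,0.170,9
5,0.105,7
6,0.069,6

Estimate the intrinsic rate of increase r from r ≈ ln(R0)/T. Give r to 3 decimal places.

0.648

R0 = Σ lx·mx = 0 + 1.164 + 1.656 + 1.644 + 1.53 + 0.735 + 0.414 = 7.143
Σ x·lx·mx = 21.687; T = 21.687/7.143 = 3.03612…
r ≈ ln(R0)/T = ln(7.143)/3.03612… = 0.64758… → 0.648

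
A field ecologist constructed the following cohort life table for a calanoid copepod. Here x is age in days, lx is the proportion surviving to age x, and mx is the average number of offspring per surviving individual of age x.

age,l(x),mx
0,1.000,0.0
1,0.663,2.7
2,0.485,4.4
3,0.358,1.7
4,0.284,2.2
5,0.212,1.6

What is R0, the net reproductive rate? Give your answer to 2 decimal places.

lx·mx by age: 0, 1.7901, 2.134, 0.6086, 0.6248, 0.3392
R0 = Σ lx·mx = 5.4967 → 5.50

5.50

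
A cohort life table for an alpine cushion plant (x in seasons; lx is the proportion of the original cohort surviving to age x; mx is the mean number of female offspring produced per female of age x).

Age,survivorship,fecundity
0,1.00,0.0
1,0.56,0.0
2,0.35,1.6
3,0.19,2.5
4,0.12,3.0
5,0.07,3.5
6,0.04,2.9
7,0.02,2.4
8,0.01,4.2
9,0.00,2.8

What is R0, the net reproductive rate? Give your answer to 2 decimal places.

1.85

lx·mx by age: 0, 0, 0.56, 0.475, 0.36, 0.245, 0.116, 0.048, 0.042, 0
R0 = Σ lx·mx = 1.846 → 1.85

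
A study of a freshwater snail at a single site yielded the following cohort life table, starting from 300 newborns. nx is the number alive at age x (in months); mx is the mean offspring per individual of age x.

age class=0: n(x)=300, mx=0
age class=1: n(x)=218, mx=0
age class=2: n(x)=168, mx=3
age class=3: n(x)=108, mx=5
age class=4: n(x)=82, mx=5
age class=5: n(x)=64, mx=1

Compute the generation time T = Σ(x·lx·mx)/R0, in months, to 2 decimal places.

lx = nx/n0 = nx/300: 1, 0.72667…, 0.56, 0.36, 0.27333…, 0.21333…
lx·mx: 0, 0, 1.68, 1.8, 1.366667…, 0.213333… → R0 = 5.06…
x·lx·mx: 0, 0, 3.36, 5.4, 5.466667…, 1.066667… → Σ = 15.293333…
T = 15.293333… / 5.06… = 3.022398… → 3.02

3.02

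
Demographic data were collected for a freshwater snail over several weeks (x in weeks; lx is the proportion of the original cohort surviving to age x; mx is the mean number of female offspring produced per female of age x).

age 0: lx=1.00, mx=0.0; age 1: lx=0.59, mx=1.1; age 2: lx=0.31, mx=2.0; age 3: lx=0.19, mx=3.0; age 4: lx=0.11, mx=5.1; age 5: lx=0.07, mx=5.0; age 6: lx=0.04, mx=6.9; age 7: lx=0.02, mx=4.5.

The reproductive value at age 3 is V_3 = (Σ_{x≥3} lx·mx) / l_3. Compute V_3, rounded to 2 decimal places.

9.72

lx·mx for x ≥ 3: 0.57, 0.561, 0.35, 0.276, 0.09 → sum = 1.847
V_3 = 1.847 / l_3 = 1.847 / 0.19 = 9.721053… → 9.72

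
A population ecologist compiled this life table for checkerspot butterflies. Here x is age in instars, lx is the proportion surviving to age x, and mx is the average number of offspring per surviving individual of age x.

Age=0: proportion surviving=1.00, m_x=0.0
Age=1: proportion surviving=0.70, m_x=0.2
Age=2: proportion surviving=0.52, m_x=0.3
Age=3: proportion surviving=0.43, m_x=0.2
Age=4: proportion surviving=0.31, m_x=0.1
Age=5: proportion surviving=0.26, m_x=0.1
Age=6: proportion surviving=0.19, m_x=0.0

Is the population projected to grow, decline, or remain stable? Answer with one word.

R0 = Σ lx·mx = 0 + 0.14 + 0.156 + 0.086 + 0.031 + 0.026 + 0 = 0.439
R0 < 1, so the population is declining.

declining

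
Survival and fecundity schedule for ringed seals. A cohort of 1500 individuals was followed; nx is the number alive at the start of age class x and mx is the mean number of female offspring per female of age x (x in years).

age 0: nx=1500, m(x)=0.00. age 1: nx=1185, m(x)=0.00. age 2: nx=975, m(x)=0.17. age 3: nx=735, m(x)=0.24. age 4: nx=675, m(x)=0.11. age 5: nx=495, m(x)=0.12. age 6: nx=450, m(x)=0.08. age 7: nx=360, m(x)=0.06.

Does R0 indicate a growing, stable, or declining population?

declining

lx = nx/n0 = nx/1500: 1, 0.79, 0.65, 0.49, 0.45, 0.33, 0.3, 0.24
R0 = Σ lx·mx = 0 + 0 + 0.1105 + 0.1176 + 0.0495 + 0.0396 + 0.024 + 0.0144 = 0.3556
R0 < 1, so the population is declining.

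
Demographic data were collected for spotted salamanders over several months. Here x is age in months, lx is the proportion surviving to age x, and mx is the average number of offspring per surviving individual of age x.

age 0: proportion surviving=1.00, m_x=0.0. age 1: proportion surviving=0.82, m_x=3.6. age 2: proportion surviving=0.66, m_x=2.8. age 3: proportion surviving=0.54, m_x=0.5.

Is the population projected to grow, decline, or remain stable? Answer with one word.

R0 = Σ lx·mx = 0 + 2.952 + 1.848 + 0.27 = 5.07
R0 > 1, so the population is growing.

growing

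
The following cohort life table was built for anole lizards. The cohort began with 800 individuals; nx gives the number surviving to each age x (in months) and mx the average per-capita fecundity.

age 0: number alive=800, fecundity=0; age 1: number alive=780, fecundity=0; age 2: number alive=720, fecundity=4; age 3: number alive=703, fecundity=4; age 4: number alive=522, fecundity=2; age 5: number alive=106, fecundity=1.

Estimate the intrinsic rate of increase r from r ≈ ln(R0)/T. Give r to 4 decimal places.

lx = nx/n0 = nx/800: 1, 0.975, 0.9, 0.87875, 0.6525, 0.1325
R0 = Σ lx·mx = 0 + 0 + 3.6 + 3.515 + 1.305 + 0.1325 = 8.5525
Σ x·lx·mx = 23.6275; T = 23.6275/8.5525 = 2.76264…
r ≈ ln(R0)/T = ln(8.5525)/2.76264… = 0.776873… → 0.7769

0.7769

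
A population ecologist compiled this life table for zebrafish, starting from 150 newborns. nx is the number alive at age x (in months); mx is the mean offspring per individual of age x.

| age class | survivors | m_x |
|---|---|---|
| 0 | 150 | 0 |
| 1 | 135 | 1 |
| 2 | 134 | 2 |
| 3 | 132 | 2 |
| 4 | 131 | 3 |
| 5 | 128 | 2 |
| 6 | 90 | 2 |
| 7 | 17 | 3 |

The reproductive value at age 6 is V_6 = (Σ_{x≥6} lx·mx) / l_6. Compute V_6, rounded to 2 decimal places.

2.57

lx = nx/n0 = nx/150: 1, 0.9, 0.89333…, 0.88, 0.87333…, 0.85333…, 0.6, 0.11333…
lx·mx for x ≥ 6: 1.2, 0.34… → sum = 1.54…
V_6 = 1.54… / l_6 = 1.54… / 0.6 = 2.566667… → 2.57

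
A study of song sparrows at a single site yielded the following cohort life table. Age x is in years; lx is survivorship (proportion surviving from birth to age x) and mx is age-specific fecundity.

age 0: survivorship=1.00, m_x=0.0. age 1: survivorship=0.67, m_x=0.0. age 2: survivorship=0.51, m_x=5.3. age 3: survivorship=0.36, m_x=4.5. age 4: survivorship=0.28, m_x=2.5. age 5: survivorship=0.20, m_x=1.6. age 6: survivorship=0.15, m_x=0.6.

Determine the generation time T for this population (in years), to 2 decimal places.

lx·mx: 0, 0, 2.703, 1.62, 0.7, 0.32, 0.09 → R0 = 5.433
x·lx·mx: 0, 0, 5.406, 4.86, 2.8, 1.6, 0.54 → Σ = 15.206
T = 15.206 / 5.433 = 2.798822… → 2.80

2.80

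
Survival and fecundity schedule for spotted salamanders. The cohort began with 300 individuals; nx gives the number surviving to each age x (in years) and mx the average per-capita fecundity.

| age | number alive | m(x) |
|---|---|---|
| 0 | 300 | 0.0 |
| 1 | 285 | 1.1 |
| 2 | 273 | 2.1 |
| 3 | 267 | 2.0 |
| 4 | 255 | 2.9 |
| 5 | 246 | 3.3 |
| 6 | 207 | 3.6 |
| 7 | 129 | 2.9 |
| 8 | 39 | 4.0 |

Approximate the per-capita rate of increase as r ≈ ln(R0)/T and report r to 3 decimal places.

0.611

lx = nx/n0 = nx/300: 1, 0.95, 0.91, 0.89, 0.85, 0.82, 0.69, 0.43, 0.13
R0 = Σ lx·mx = 0 + 1.045 + 1.911 + 1.78 + 2.465 + 2.706 + 2.484 + 1.247 + 0.52 = 14.158
Σ x·lx·mx = 61.39; T = 61.39/14.158 = 4.33606…
r ≈ ln(R0)/T = ln(14.158)/4.33606… = 0.61122… → 0.611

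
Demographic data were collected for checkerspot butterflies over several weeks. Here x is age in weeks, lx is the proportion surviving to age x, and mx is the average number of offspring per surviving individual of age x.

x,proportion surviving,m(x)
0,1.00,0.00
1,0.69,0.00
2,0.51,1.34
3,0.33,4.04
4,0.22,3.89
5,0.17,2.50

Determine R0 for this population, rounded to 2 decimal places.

lx·mx by age: 0, 0, 0.6834, 1.3332, 0.8558, 0.425
R0 = Σ lx·mx = 3.2974 → 3.30

3.30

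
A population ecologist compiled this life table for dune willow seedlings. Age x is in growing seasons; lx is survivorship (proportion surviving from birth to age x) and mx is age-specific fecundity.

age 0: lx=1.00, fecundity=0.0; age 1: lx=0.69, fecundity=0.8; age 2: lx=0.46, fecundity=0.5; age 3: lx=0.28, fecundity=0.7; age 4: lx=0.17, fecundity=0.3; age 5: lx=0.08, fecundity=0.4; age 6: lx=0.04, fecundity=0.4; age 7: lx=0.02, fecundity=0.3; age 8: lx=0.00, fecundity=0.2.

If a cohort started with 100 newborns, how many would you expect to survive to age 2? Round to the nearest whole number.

46

Expected survivors = N0 · l_2 = 100 × 0.46 = 46 → 46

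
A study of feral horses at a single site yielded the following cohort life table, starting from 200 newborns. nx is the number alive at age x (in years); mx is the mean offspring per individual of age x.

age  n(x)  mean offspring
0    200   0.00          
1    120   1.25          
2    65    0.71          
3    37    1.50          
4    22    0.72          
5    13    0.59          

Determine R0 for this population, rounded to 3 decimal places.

1.376

lx = nx/n0 = nx/200: 1, 0.6, 0.325, 0.185, 0.11, 0.065
lx·mx by age: 0, 0.75, 0.23075, 0.2775, 0.0792, 0.03835
R0 = Σ lx·mx = 1.3758 → 1.376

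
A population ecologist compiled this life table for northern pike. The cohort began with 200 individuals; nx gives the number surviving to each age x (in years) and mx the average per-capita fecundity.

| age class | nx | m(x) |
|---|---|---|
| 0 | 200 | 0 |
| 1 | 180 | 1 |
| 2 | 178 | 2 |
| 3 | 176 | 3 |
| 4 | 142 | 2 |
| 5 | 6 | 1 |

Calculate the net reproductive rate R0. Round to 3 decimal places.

lx = nx/n0 = nx/200: 1, 0.9, 0.89, 0.88, 0.71, 0.03
lx·mx by age: 0, 0.9, 1.78, 2.64, 1.42, 0.03
R0 = Σ lx·mx = 6.77 → 6.770

6.770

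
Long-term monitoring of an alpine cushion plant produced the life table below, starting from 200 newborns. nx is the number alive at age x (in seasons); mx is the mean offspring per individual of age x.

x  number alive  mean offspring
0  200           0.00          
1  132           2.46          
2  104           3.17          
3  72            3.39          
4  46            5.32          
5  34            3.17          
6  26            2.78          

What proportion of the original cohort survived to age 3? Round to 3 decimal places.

l_3 = n_3/n_0 = 72/200 = 0.36 → 0.360

0.360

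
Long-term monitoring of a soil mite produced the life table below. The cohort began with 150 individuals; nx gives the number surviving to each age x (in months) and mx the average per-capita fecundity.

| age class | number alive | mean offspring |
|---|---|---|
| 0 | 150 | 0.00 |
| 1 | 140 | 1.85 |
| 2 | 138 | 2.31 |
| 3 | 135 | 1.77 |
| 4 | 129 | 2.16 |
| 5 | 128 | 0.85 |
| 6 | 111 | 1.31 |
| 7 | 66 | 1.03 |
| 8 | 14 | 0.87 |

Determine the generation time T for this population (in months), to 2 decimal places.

lx = nx/n0 = nx/150: 1, 0.93333…, 0.92, 0.9, 0.86, 0.85333…, 0.74, 0.44, 0.09333…
lx·mx: 0, 1.726667…, 2.1252, 1.593, 1.8576, 0.725333…, 0.9694, 0.4532, 0.0812… → R0 = 9.5316…
x·lx·mx: 0, 1.726667…, 4.2504, 4.779, 7.4304, 3.626667…, 5.8164, 3.1724, 0.6496… → Σ = 31.451533…
T = 31.451533… / 9.5316… = 3.299712… → 3.30

3.30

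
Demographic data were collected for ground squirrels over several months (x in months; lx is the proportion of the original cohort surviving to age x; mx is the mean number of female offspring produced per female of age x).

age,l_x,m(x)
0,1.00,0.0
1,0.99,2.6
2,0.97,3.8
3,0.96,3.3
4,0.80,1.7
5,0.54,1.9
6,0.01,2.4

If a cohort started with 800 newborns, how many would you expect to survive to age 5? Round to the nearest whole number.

432

Expected survivors = N0 · l_5 = 800 × 0.54 = 432 → 432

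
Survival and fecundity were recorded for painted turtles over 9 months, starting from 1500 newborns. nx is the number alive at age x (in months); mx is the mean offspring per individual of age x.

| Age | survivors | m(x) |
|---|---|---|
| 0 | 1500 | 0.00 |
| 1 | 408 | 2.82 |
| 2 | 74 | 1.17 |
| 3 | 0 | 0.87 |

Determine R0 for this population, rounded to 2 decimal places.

lx = nx/n0 = nx/1500: 1, 0.272, 0.04933…, 0
lx·mx by age: 0, 0.76704, 0.05772…, 0
R0 = Σ lx·mx = 0.82476… → 0.82

0.82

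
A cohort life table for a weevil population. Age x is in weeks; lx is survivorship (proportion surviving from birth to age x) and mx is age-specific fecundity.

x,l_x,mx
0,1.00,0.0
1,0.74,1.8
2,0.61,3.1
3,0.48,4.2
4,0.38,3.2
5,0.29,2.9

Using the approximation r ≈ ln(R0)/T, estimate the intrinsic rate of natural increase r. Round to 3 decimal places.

R0 = Σ lx·mx = 0 + 1.332 + 1.891 + 2.016 + 1.216 + 0.841 = 7.296
Σ x·lx·mx = 20.231; T = 20.231/7.296 = 2.77289…
r ≈ ln(R0)/T = ln(7.296)/2.77289… = 0.7167… → 0.717

0.717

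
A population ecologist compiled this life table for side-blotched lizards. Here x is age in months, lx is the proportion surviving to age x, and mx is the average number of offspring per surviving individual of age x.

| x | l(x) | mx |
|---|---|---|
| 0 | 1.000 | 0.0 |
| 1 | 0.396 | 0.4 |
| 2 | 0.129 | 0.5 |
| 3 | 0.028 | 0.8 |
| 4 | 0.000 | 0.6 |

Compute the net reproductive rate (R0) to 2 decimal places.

lx·mx by age: 0, 0.1584, 0.0645, 0.0224, 0
R0 = Σ lx·mx = 0.2453 → 0.25

0.25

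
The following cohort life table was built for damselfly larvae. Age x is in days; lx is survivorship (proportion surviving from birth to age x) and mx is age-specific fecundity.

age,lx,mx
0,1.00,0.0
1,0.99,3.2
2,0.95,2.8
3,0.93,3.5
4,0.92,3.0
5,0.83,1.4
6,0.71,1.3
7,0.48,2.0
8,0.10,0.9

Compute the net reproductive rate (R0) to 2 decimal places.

14.98

lx·mx by age: 0, 3.168, 2.66, 3.255, 2.76, 1.162, 0.923, 0.96, 0.09
R0 = Σ lx·mx = 14.978 → 14.98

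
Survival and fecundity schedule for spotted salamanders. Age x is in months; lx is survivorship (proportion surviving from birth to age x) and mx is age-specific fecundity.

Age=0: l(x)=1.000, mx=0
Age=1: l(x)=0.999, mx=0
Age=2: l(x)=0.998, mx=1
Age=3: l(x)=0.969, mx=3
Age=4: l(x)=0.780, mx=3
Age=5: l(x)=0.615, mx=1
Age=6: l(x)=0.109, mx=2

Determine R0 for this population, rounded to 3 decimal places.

lx·mx by age: 0, 0, 0.998, 2.907, 2.34, 0.615, 0.218
R0 = Σ lx·mx = 7.078 → 7.078

7.078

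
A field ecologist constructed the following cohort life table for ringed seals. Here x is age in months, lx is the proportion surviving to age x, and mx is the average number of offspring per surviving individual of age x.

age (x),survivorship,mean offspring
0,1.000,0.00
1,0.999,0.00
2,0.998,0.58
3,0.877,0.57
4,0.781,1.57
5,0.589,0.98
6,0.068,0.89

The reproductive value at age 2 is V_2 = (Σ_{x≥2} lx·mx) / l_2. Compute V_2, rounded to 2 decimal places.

2.95

lx·mx for x ≥ 2: 0.57884, 0.49989, 1.22617, 0.57722, 0.06052 → sum = 2.94264
V_2 = 2.94264 / l_2 = 2.94264 / 0.998 = 2.948537… → 2.95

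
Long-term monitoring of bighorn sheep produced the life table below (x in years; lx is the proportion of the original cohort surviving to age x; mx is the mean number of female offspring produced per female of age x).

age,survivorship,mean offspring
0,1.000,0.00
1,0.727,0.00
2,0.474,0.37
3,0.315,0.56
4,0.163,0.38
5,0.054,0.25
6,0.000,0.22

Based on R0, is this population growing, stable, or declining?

R0 = Σ lx·mx = 0 + 0 + 0.17538 + 0.1764 + 0.06194 + 0.0135 + 0 = 0.42722
R0 < 1, so the population is declining.

declining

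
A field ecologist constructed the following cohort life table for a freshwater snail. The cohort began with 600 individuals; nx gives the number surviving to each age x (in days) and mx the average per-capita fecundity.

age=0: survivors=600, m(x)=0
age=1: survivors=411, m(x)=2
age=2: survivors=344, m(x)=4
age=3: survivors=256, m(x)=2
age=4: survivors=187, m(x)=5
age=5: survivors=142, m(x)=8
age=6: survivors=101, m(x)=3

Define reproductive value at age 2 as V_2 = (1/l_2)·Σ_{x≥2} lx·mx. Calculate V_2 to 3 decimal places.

lx = nx/n0 = nx/600: 1, 0.685, 0.57333…, 0.42667…, 0.31167…, 0.23667…, 0.16833…
lx·mx for x ≥ 2: 2.293333…, 0.853333…, 1.558333…, 1.893333…, 0.505… → sum = 7.103333…
V_2 = 7.103333… / l_2 = 7.103333… / 0.573333… = 12.389535… → 12.390

12.390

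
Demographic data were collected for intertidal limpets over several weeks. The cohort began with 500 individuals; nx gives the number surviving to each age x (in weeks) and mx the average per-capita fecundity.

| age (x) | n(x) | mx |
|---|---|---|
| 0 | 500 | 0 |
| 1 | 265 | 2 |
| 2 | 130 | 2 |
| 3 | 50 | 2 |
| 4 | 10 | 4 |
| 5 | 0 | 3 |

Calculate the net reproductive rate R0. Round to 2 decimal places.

1.86

lx = nx/n0 = nx/500: 1, 0.53, 0.26, 0.1, 0.02, 0
lx·mx by age: 0, 1.06, 0.52, 0.2, 0.08, 0
R0 = Σ lx·mx = 1.86 → 1.86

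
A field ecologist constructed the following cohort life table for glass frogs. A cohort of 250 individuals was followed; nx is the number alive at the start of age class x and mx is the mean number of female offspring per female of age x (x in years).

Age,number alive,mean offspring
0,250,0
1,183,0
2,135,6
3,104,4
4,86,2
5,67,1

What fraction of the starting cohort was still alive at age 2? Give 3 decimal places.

0.540

l_2 = n_2/n_0 = 135/250 = 0.54 → 0.540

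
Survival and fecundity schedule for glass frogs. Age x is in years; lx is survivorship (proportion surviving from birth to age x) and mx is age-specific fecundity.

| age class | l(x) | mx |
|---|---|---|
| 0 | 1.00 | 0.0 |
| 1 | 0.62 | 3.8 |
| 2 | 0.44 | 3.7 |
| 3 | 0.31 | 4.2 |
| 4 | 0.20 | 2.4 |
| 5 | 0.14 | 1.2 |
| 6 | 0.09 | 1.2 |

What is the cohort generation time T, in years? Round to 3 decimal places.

2.139

lx·mx: 0, 2.356, 1.628, 1.302, 0.48, 0.168, 0.108 → R0 = 6.042
x·lx·mx: 0, 2.356, 3.256, 3.906, 1.92, 0.84, 0.648 → Σ = 12.926
T = 12.926 / 6.042 = 2.139358… → 2.139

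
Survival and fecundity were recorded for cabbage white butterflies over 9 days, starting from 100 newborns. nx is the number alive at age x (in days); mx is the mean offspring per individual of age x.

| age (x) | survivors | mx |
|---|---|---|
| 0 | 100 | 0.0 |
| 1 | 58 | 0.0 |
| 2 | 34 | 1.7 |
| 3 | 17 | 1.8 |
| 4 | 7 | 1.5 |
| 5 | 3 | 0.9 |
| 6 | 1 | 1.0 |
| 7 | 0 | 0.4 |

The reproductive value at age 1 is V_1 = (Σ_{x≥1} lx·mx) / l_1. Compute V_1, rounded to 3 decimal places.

lx = nx/n0 = nx/100: 1, 0.58, 0.34, 0.17, 0.07, 0.03, 0.01, 0
lx·mx for x ≥ 1: 0, 0.578, 0.306, 0.105, 0.027, 0.01, 0 → sum = 1.026
V_1 = 1.026 / l_1 = 1.026 / 0.58 = 1.768966… → 1.769

1.769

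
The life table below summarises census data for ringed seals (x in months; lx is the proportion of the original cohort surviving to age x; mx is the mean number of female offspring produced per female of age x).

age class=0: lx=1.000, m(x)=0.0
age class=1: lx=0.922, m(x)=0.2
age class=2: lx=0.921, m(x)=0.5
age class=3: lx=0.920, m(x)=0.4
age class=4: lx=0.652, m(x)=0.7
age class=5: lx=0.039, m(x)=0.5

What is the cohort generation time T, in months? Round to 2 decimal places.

2.78

lx·mx: 0, 0.1844, 0.4605, 0.368, 0.4564, 0.0195 → R0 = 1.4888
x·lx·mx: 0, 0.1844, 0.921, 1.104, 1.8256, 0.0975 → Σ = 4.1325
T = 4.1325 / 1.4888 = 2.775725… → 2.78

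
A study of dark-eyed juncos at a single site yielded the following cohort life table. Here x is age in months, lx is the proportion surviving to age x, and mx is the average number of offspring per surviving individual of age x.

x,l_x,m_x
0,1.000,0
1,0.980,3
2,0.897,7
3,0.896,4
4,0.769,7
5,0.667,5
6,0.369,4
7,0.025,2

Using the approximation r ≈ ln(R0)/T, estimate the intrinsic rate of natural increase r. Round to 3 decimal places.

0.982

R0 = Σ lx·mx = 0 + 2.94 + 6.279 + 3.584 + 5.383 + 3.335 + 1.476 + 0.05 = 23.047
Σ x·lx·mx = 73.663; T = 73.663/23.047 = 3.19621…
r ≈ ln(R0)/T = ln(23.047)/3.19621… = 0.98164… → 0.982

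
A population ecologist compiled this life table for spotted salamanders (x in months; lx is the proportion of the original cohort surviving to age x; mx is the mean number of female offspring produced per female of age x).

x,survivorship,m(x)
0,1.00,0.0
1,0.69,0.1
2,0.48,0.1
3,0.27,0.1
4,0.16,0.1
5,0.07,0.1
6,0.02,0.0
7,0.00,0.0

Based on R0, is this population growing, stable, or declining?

R0 = Σ lx·mx = 0 + 0.069 + 0.048 + 0.027 + 0.016 + 0.007 + 0 + 0 = 0.167
R0 < 1, so the population is declining.

declining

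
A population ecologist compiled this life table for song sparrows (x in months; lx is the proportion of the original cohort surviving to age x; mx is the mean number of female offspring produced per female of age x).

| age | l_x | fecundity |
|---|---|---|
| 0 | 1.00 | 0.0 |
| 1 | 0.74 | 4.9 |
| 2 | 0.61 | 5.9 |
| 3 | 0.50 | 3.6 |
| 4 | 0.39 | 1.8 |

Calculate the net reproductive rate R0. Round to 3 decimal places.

lx·mx by age: 0, 3.626, 3.599, 1.8, 0.702
R0 = Σ lx·mx = 9.727 → 9.727

9.727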